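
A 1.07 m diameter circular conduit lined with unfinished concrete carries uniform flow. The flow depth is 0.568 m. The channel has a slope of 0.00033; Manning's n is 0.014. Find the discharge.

Q = 0.268 m³/s

For a circular section of diameter D = 1.07 m at depth y = 0.568 m, the central angle is θ = 2 arccos(1 − 2y/D) = 3.265 rad. Then A = (D²/8)(θ − sin θ) = 0.4849 m² and P = Dθ/2 = 1.747 m.
Hydraulic radius R = A/P = 0.4849/1.747 = 0.2776 m.
Manning's equation: Q = (1/n) A R^(2/3) S^(1/2) = (1/0.014) × 0.4849 × 0.2776^(2/3) × 0.00033^(1/2) = 0.268 m³/s.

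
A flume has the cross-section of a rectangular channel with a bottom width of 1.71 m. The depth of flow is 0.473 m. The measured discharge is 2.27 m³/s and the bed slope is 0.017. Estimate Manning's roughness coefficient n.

Flow area A = b·y = 1.71 × 0.473 = 0.8088 m². Wetted perimeter P = b + 2y = 1.71 + 2×0.473 = 2.656 m.
Hydraulic radius R = A/P = 0.8088/2.656 = 0.3045 m.
Rearranging Manning's equation: n = (1/Q) A R^(2/3) S^(1/2) = (1/2.27) × 0.8088 × 0.3045^(2/3) × √0.017 = 0.021.

n = 0.021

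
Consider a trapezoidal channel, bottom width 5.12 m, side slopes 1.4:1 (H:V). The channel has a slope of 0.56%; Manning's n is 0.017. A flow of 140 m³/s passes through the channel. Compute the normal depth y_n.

y_n = 2.62 m

Manning's equation rearranged: A R^(2/3) = nQ / (1·√S) = 0.017 × 140 / (√0.0056) = 31.8.
Try y = 1.9 m: A R^(2/3) = 17.32 — too small.
Try y = 2.84 m: A R^(2/3) = 37.29 — too large.
Try y = 2.62 m: A R^(2/3) = 31.87 — ≈ 31.8.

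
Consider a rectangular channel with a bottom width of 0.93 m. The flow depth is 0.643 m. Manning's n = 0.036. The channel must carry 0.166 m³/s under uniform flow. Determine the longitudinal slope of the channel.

Flow area A = b·y = 0.93 × 0.643 = 0.598 m². Wetted perimeter P = b + 2y = 0.93 + 2×0.643 = 2.216 m.
Hydraulic radius R = A/P = 0.598/2.216 = 0.2699 m.
From Manning's equation, S = [nQ / (1 A R^(2/3))]² = [0.036 × 0.166 / (1 × 0.598 × 0.2699^(2/3))]² = 0.000573.

S = 0.000573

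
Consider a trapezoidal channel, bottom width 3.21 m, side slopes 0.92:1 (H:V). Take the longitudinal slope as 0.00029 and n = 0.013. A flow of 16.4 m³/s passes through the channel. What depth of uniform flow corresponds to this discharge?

Manning's equation rearranged: A R^(2/3) = nQ / (1·√S) = 0.013 × 16.4 / (√0.00029) = 12.52.
Try y = 2.49 m: A R^(2/3) = 16.92 — high.
Try y = 2.12 m: A R^(2/3) = 12.49 — close enough.

y_n = 2.12 m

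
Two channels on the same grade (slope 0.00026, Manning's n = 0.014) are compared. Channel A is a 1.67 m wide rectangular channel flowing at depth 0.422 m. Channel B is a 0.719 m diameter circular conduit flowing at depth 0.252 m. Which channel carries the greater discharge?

channel A

Channel A: Flow area A = b·y = 1.67 × 0.422 = 0.7047 m². Wetted perimeter P = b + 2y = 1.67 + 2×0.422 = 2.514 m. Hydraulic radius R = A/P = 0.7047/2.514 = 0.2803 m. Q_A = (1/0.014)·0.7047·0.2803^(2/3)·√0.00026 = 0.3477 m³/s.
Channel B: For a circular section of diameter D = 0.719 m at depth y = 0.252 m, the central angle is θ = 2 arccos(1 − 2y/D) = 2.534 rad. Then A = (D²/8)(θ − sin θ) = 0.1269 m² and P = Dθ/2 = 0.9111 m. Hydraulic radius R = A/P = 0.1269/0.9111 = 0.1393 m. Q_B = (1/0.014)·0.1269·0.1393^(2/3)·√0.00026 = 0.03927 m³/s.
Q_A = 0.3477 m³/s vs Q_B = 0.03927 m³/s, so channel A carries more.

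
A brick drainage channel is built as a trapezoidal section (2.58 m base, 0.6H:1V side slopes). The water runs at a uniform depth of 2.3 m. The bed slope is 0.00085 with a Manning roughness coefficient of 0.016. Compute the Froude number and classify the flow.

With bottom width b = 2.58 m and side slope z = 0.6: A = (b + zy)y = (2.58 + 0.6×2.3)×2.3 = 9.108 m²; P = b + 2y√(1+z²) = 2.58 + 2×2.3×1.166 = 7.944 m.
Hydraulic radius R = A/P = 9.108/7.944 = 1.146 m.
V = (1/n) R^(2/3) √S = (1/0.016) × 1.146^(2/3) × √0.00085 = 1.996 m/s. Hydraulic depth D_h = A/T = 9.108/5.34 = 1.706 m.
Froude number Fr = V/√(g·D_h) = 1.996/√(9.81×1.706) = 0.488, which is less than 1, so the flow is subcritical.

subcritical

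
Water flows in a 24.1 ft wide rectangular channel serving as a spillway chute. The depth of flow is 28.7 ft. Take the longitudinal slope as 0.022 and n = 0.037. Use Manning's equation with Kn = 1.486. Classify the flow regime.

Flow area A = b·y = 24.1 × 28.7 = 691.7 ft². Wetted perimeter P = b + 2y = 24.1 + 2×28.7 = 81.5 ft.
Hydraulic radius R = A/P = 691.7/81.5 = 8.487 ft.
V = (1.486/n) R^(2/3) √S = (1.486/0.037) × 8.487^(2/3) × √0.022 = 24.79 ft/s. Hydraulic depth D_h = A/T = 691.7/24.1 = 28.7 ft.
Froude number Fr = V/√(g·D_h) = 24.79/√(32.2×28.7) = 0.815, which is less than 1, so the flow is subcritical.

subcritical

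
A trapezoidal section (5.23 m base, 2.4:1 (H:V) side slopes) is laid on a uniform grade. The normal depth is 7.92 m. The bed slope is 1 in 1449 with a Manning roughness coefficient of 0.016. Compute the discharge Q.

Q = 812 m³/s

With bottom width b = 5.23 m and side slope z = 2.4: A = (b + zy)y = (5.23 + 2.4×7.92)×7.92 = 192 m²; P = b + 2y√(1+z²) = 5.23 + 2×7.92×2.6 = 46.41 m.
Hydraulic radius R = A/P = 192/46.41 = 4.136 m.
Manning's equation: Q = (1/n) A R^(2/3) S^(1/2) = (1/0.016) × 192 × 4.136^(2/3) × 0.0006901^(1/2) = 812 m³/s.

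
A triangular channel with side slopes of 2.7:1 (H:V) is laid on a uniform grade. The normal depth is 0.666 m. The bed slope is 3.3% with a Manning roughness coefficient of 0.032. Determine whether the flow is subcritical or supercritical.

For a triangular section with side slope z = 2.7: A = zy² = 2.7×0.666² = 1.198 m²; P = 2y√(1+z²) = 2×0.666×2.879 = 3.835 m.
Hydraulic radius R = A/P = 1.198/3.835 = 0.3123 m.
V = (1/n) R^(2/3) √S = (1/0.032) × 0.3123^(2/3) × √0.033 = 2.613 m/s. Hydraulic depth D_h = A/T = 1.198/3.596 = 0.333 m.
Froude number Fr = V/√(g·D_h) = 2.613/√(9.81×0.333) = 1.45, which is greater than 1, so the flow is supercritical.

supercritical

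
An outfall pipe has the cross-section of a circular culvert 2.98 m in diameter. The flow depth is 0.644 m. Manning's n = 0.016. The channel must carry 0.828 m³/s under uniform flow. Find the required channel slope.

S = 0.00051

For a circular section of diameter D = 2.98 m at depth y = 0.644 m, the central angle is θ = 2 arccos(1 − 2y/D) = 1.934 rad. Then A = (D²/8)(θ − sin θ) = 1.109 m² and P = Dθ/2 = 2.882 m.
Hydraulic radius R = A/P = 1.109/2.882 = 0.3849 m.
From Manning's equation, S = [nQ / (1 A R^(2/3))]² = [0.016 × 0.828 / (1 × 1.109 × 0.3849^(2/3))]² = 0.00051.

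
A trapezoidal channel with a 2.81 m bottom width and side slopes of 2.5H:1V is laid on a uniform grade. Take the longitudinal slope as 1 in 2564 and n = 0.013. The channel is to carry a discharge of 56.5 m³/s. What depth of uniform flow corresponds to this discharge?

Manning's equation rearranged: A R^(2/3) = nQ / (1·√S) = 0.013 × 56.5 / (√0.00039) = 37.19.
At y = 3.28 m: A R^(2/3) = 52.72 — too large.
At y = 2.41 m: A R^(2/3) = 25.99 — too small.
At y = 2.82 m: A R^(2/3) = 37.16 — close enough.

y_n = 2.82 m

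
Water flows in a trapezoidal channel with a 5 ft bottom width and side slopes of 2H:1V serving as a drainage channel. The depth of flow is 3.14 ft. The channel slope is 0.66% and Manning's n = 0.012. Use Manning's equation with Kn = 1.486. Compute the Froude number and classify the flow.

With bottom width b = 5 ft and side slope z = 2: A = (b + zy)y = (5 + 2×3.14)×3.14 = 35.42 ft²; P = b + 2y√(1+z²) = 5 + 2×3.14×2.236 = 19.04 ft.
Hydraulic radius R = A/P = 35.42/19.04 = 1.86 ft.
V = (1.486/n) R^(2/3) √S = (1.486/0.012) × 1.86^(2/3) × √0.0066 = 15.22 ft/s. Hydraulic depth D_h = A/T = 35.42/17.56 = 2.017 ft.
Froude number Fr = V/√(g·D_h) = 15.22/√(32.2×2.017) = 1.89, which is greater than 1, so the flow is supercritical.

supercritical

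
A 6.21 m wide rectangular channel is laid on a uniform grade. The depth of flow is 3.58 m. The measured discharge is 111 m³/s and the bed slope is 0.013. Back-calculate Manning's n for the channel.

n = 0.0321

Flow area A = b·y = 6.21 × 3.58 = 22.23 m². Wetted perimeter P = b + 2y = 6.21 + 2×3.58 = 13.37 m.
Hydraulic radius R = A/P = 22.23/13.37 = 1.663 m.
Rearranging Manning's equation: n = (1/Q) A R^(2/3) S^(1/2) = (1/111) × 22.23 × 1.663^(2/3) × √0.013 = 0.0321.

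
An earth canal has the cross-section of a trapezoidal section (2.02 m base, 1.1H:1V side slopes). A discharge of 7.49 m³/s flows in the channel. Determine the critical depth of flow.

y_c = 0.937 m

At critical depth, Q² T / (g A³) = 1, i.e. A³/T = Q²/g = 7.49²/9.81 = 5.719.
Try y = 1.11 m: A³/T = 10.43 — high.
Try y = 0.647 m: A³/T = 1.603 — low.
Try y = 0.937 m: A³/T = 5.723 — ≈ 5.719.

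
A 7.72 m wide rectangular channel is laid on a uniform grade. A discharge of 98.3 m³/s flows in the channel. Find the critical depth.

y_c = 2.55 m

For a rectangular channel, critical depth y_c = (q²/g)^(1/3) where q = Q/b = 98.3/7.72 = 12.73 m²/s.
So y_c = (12.73²/9.81)^(1/3) = 2.55 m.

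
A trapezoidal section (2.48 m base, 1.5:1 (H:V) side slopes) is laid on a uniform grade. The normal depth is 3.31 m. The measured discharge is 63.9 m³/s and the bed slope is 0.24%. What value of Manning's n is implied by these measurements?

n = 0.027

With bottom width b = 2.48 m and side slope z = 1.5: A = (b + zy)y = (2.48 + 1.5×3.31)×3.31 = 24.64 m²; P = b + 2y√(1+z²) = 2.48 + 2×3.31×1.803 = 14.41 m.
Hydraulic radius R = A/P = 24.64/14.41 = 1.71 m.
Rearranging Manning's equation: n = (1/Q) A R^(2/3) S^(1/2) = (1/63.9) × 24.64 × 1.71^(2/3) × √0.0024 = 0.027.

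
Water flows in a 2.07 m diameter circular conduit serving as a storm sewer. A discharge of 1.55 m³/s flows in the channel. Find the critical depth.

y_c = 0.578 m

At critical depth, Q² T / (g A³) = 1, i.e. A³/T = Q²/g = 1.55²/9.81 = 0.2449.
Try y = 0.66 m: A³/T = 0.4086 — over.
Try y = 0.498 m: A³/T = 0.1368 — short.
Try y = 0.578 m: A³/T = 0.2443 — matches.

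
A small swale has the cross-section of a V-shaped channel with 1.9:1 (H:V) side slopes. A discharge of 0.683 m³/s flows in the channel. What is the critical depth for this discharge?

At critical depth, Q² T / (g A³) = 1, i.e. A³/T = Q²/g = 0.683²/9.81 = 0.04755.
Try y = 0.403 m: A³/T = 0.01919 — short.
Try y = 0.544 m: A³/T = 0.08599 — over.
Try y = 0.483 m: A³/T = 0.04745 — ≈ 0.04755.

y_c = 0.483 m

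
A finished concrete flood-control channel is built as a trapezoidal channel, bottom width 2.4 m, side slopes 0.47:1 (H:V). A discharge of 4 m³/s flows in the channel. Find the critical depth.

At critical depth, Q² T / (g A³) = 1, i.e. A³/T = Q²/g = 4²/9.81 = 1.631.
Trying y = 0.438 m: A³/T = 0.5288 — short.
Trying y = 0.629 m: A³/T = 1.63 — matches.

y_c = 0.629 m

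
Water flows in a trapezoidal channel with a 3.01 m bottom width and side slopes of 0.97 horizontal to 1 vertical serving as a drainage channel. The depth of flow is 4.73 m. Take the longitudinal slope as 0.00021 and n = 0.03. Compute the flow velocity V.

With bottom width b = 3.01 m and side slope z = 0.97: A = (b + zy)y = (3.01 + 0.97×4.73)×4.73 = 35.94 m²; P = b + 2y√(1+z²) = 3.01 + 2×4.73×1.393 = 16.19 m.
Hydraulic radius R = A/P = 35.94/16.19 = 2.22 m.
From Manning's equation, V = (1/n) R^(2/3) S^(1/2) = (1/0.03) × 2.22^(2/3) × 0.00021^(1/2) = 0.822 m/s.

V = 0.822 m/s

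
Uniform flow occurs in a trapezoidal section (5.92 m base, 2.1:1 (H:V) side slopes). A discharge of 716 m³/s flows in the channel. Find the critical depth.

At critical depth, Q² T / (g A³) = 1, i.e. A³/T = Q²/g = 716²/9.81 = 52260.
Trying y = 5.3 m: A³/T = 26190 — low.
Trying y = 7.83 m: A³/T = 138300 — high.
Trying y = 6.25 m: A³/T = 52420 — close enough.

y_c = 6.25 m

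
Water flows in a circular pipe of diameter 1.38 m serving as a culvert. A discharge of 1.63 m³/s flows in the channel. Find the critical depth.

y_c = 0.67 m

At critical depth, Q² T / (g A³) = 1, i.e. A³/T = Q²/g = 1.63²/9.81 = 0.2708.
Trying y = 0.502 m: A³/T = 0.08951 — too small.
Trying y = 0.836 m: A³/T = 0.6313 — too large.
Trying y = 0.67 m: A³/T = 0.2709 — ≈ 0.2708.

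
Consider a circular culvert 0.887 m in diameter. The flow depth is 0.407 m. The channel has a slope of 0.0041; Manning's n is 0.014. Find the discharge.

Q = 0.446 m³/s

For a circular section of diameter D = 0.887 m at depth y = 0.407 m, the central angle is θ = 2 arccos(1 − 2y/D) = 2.977 rad. Then A = (D²/8)(θ − sin θ) = 0.2766 m² and P = Dθ/2 = 1.32 m.
Hydraulic radius R = A/P = 0.2766/1.32 = 0.2095 m.
Manning's equation: Q = (1/n) A R^(2/3) S^(1/2) = (1/0.014) × 0.2766 × 0.2095^(2/3) × 0.0041^(1/2) = 0.446 m³/s.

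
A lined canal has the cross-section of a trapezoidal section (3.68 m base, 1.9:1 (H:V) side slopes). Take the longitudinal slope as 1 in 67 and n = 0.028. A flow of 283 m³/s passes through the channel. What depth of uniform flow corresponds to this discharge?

y_n = 3.74 m

Manning's equation rearranged: A R^(2/3) = nQ / (1·√S) = 0.028 × 283 / (√0.01493) = 64.86.
Try y = 4.74 m: A R^(2/3) = 110.8 — high.
Try y = 2.65 m: A R^(2/3) = 30.71 — low.
Try y = 3.74 m: A R^(2/3) = 64.96 — matches.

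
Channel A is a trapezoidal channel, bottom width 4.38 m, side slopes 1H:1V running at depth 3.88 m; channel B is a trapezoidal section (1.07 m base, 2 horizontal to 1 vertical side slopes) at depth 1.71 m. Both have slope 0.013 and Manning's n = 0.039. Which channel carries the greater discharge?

Channel A: With bottom width b = 4.38 m and side slope z = 1: A = (b + zy)y = (4.38 + 1×3.88)×3.88 = 32.05 m²; P = b + 2y√(1+z²) = 4.38 + 2×3.88×1.414 = 15.35 m. Hydraulic radius R = A/P = 32.05/15.35 = 2.087 m. Q_A = (1/0.039)·32.05·2.087^(2/3)·√0.013 = 153 m³/s.
Channel B: With bottom width b = 1.07 m and side slope z = 2: A = (b + zy)y = (1.07 + 2×1.71)×1.71 = 7.678 m²; P = b + 2y√(1+z²) = 1.07 + 2×1.71×2.236 = 8.717 m. Hydraulic radius R = A/P = 7.678/8.717 = 0.8808 m. Q_B = (1/0.039)·7.678·0.8808^(2/3)·√0.013 = 20.62 m³/s.
Q_A = 153 m³/s vs Q_B = 20.62 m³/s, so channel A carries more.

channel A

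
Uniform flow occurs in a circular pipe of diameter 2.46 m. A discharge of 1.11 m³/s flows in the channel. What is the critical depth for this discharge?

At critical depth, Q² T / (g A³) = 1, i.e. A³/T = Q²/g = 1.11²/9.81 = 0.1256.
At y = 0.564 m: A³/T = 0.2687 — too large.
At y = 0.405 m: A³/T = 0.07336 — too small.
At y = 0.464 m: A³/T = 0.1252 — close enough.

y_c = 0.464 m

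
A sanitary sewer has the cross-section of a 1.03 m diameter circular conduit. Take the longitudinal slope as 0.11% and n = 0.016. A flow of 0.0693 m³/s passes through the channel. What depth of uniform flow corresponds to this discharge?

Manning's equation rearranged: A R^(2/3) = nQ / (1·√S) = 0.016 × 0.0693 / (√0.0011) = 0.03343.
At y = 0.184 m: A R^(2/3) = 0.02347 — short.
At y = 0.254 m: A R^(2/3) = 0.04496 — over.
At y = 0.219 m: A R^(2/3) = 0.03342 — ≈ 0.03343.

y_n = 0.219 m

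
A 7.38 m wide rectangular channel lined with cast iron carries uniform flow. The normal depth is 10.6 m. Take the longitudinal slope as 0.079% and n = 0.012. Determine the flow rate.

Q = 359 m³/s

Flow area A = b·y = 7.38 × 10.6 = 78.23 m². Wetted perimeter P = b + 2y = 7.38 + 2×10.6 = 28.58 m.
Hydraulic radius R = A/P = 78.23/28.58 = 2.737 m.
Manning's equation: Q = (1/n) A R^(2/3) S^(1/2) = (1/0.012) × 78.23 × 2.737^(2/3) × 0.00079^(1/2) = 359 m³/s.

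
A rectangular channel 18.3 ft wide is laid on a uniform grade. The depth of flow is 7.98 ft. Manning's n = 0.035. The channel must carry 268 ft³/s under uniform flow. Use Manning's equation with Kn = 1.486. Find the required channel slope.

S = 0.00027

Flow area A = b·y = 18.3 × 7.98 = 146 ft². Wetted perimeter P = b + 2y = 18.3 + 2×7.98 = 34.26 ft.
Hydraulic radius R = A/P = 146/34.26 = 4.263 ft.
From Manning's equation, S = [nQ / (1.486 A R^(2/3))]² = [0.035 × 268 / (1.486 × 146 × 4.263^(2/3))]² = 0.00027.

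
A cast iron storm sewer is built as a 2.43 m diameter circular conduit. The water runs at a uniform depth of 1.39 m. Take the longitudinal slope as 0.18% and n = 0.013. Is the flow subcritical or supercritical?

subcritical

For a circular section of diameter D = 2.43 m at depth y = 1.39 m, the central angle is θ = 2 arccos(1 − 2y/D) = 3.431 rad. Then A = (D²/8)(θ − sin θ) = 2.743 m² and P = Dθ/2 = 4.168 m.
Hydraulic radius R = A/P = 2.743/4.168 = 0.658 m.
V = (1/n) R^(2/3) √S = (1/0.013) × 0.658^(2/3) × √0.0018 = 2.469 m/s. Hydraulic depth D_h = A/T = 2.743/2.405 = 1.141 m.
Froude number Fr = V/√(g·D_h) = 2.469/√(9.81×1.141) = 0.738, which is less than 1, so the flow is subcritical.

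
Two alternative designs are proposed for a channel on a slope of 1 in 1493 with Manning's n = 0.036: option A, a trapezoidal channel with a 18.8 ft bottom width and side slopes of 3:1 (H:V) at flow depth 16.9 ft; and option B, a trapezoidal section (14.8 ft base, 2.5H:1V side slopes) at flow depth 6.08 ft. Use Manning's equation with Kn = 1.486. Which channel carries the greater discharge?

Channel A: With bottom width b = 18.8 ft and side slope z = 3: A = (b + zy)y = (18.8 + 3×16.9)×16.9 = 1175 ft²; P = b + 2y√(1+z²) = 18.8 + 2×16.9×3.162 = 125.7 ft. Hydraulic radius R = A/P = 1175/125.7 = 9.345 ft. Q_A = (1.486/0.036)·1175·9.345^(2/3)·√0.0006698 = 5567 ft³/s.
Channel B: With bottom width b = 14.8 ft and side slope z = 2.5: A = (b + zy)y = (14.8 + 2.5×6.08)×6.08 = 182.4 ft²; P = b + 2y√(1+z²) = 14.8 + 2×6.08×2.693 = 47.54 ft. Hydraulic radius R = A/P = 182.4/47.54 = 3.837 ft. Q_B = (1.486/0.036)·182.4·3.837^(2/3)·√0.0006698 = 477.5 ft³/s.
Q_A = 5567 ft³/s vs Q_B = 477.5 ft³/s, so channel A carries more.

channel A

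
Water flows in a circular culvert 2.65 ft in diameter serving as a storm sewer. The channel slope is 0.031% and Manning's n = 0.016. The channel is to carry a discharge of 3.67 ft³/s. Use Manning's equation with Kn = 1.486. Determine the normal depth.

y_n = 1.38 ft

Manning's equation rearranged: A R^(2/3) = nQ / (1.486·√S) = 0.016 × 3.67 / (1.486 × √0.00031) = 2.244.
Try y = 1.49 ft: A R^(2/3) = 2.544 — over.
Try y = 1.22 ft: A R^(2/3) = 1.817 — short.
Try y = 1.38 ft: A R^(2/3) = 2.244 — ≈ 2.244.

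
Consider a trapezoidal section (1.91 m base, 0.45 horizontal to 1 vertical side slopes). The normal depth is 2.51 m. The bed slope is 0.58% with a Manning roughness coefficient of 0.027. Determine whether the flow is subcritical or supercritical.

subcritical

With bottom width b = 1.91 m and side slope z = 0.45: A = (b + zy)y = (1.91 + 0.45×2.51)×2.51 = 7.629 m²; P = b + 2y√(1+z²) = 1.91 + 2×2.51×1.097 = 7.415 m.
Hydraulic radius R = A/P = 7.629/7.415 = 1.029 m.
V = (1/n) R^(2/3) √S = (1/0.027) × 1.029^(2/3) × √0.0058 = 2.875 m/s. Hydraulic depth D_h = A/T = 7.629/4.169 = 1.83 m.
Froude number Fr = V/√(g·D_h) = 2.875/√(9.81×1.83) = 0.678, which is less than 1, so the flow is subcritical.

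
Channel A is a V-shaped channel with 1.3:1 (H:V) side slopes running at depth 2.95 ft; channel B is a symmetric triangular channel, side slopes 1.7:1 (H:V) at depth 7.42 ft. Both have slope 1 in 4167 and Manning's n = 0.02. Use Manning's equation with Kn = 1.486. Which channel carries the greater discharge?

Channel A: For a triangular section with side slope z = 1.3: A = zy² = 1.3×2.95² = 11.31 ft²; P = 2y√(1+z²) = 2×2.95×1.64 = 9.677 ft. Hydraulic radius R = A/P = 11.31/9.677 = 1.169 ft. Q_A = (1.486/0.02)·11.31·1.169^(2/3)·√0.00024 = 14.45 ft³/s.
Channel B: For a triangular section with side slope z = 1.7: A = zy² = 1.7×7.42² = 93.6 ft²; P = 2y√(1+z²) = 2×7.42×1.972 = 29.27 ft. Hydraulic radius R = A/P = 93.6/29.27 = 3.198 ft. Q_B = (1.486/0.02)·93.6·3.198^(2/3)·√0.00024 = 233.8 ft³/s.
Q_A = 14.45 ft³/s vs Q_B = 233.8 ft³/s, so channel B carries more.

channel B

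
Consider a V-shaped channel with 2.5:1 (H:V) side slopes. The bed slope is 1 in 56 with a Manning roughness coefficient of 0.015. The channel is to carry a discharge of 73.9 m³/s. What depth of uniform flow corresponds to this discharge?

y_n = 1.9 m

Manning's equation rearranged: A R^(2/3) = nQ / (1·√S) = 0.015 × 73.9 / (√0.01786) = 8.295.
Trying y = 2.17 m: A R^(2/3) = 11.83 — too large.
Trying y = 1.6 m: A R^(2/3) = 5.249 — too small.
Trying y = 1.9 m: A R^(2/3) = 8.301 — matches.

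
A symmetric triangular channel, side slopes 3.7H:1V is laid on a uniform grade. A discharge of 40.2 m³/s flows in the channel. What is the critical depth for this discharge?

y_c = 1.89 m

At critical depth, Q² T / (g A³) = 1, i.e. A³/T = Q²/g = 40.2²/9.81 = 164.7.
Trying y = 2.39 m: A³/T = 533.8 — too large.
Trying y = 1.6 m: A³/T = 71.78 — too small.
Trying y = 1.89 m: A³/T = 165.1 — ≈ 164.7.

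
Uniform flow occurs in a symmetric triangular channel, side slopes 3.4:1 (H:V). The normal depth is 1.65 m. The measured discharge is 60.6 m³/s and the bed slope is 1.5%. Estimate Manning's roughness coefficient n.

For a triangular section with side slope z = 3.4: A = zy² = 3.4×1.65² = 9.256 m²; P = 2y√(1+z²) = 2×1.65×3.544 = 11.7 m.
Hydraulic radius R = A/P = 9.256/11.7 = 0.7915 m.
Rearranging Manning's equation: n = (1/Q) A R^(2/3) S^(1/2) = (1/60.6) × 9.256 × 0.7915^(2/3) × √0.015 = 0.016.

n = 0.016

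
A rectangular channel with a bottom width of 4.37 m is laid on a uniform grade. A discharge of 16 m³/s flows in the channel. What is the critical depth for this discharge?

y_c = 1.11 m

For a rectangular channel, critical depth y_c = (q²/g)^(1/3) where q = Q/b = 16/4.37 = 3.661 m²/s.
So y_c = (3.661²/9.81)^(1/3) = 1.11 m.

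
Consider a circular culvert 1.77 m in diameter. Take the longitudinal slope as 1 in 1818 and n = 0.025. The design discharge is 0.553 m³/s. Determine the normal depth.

Manning's equation rearranged: A R^(2/3) = nQ / (1·√S) = 0.025 × 0.553 / (√0.0005501) = 0.5895.
Trying y = 0.585 m: A R^(2/3) = 0.337 — low.
Trying y = 0.792 m: A R^(2/3) = 0.5892 — close enough.

y_n = 0.792 m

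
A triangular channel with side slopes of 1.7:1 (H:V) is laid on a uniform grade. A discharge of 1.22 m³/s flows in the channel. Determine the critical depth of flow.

At critical depth, Q² T / (g A³) = 1, i.e. A³/T = Q²/g = 1.22²/9.81 = 0.1517.
At y = 0.695 m: A³/T = 0.2343 — high.
At y = 0.53 m: A³/T = 0.06043 — low.
At y = 0.637 m: A³/T = 0.1516 — matches.

y_c = 0.637 m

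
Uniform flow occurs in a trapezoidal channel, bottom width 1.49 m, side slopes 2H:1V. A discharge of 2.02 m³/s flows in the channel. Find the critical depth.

At critical depth, Q² T / (g A³) = 1, i.e. A³/T = Q²/g = 2.02²/9.81 = 0.4159.
Try y = 0.335 m: A³/T = 0.1339 — low.
Try y = 0.54 m: A³/T = 0.7323 — high.
Try y = 0.462 m: A³/T = 0.4156 — ≈ 0.4159.

y_c = 0.462 m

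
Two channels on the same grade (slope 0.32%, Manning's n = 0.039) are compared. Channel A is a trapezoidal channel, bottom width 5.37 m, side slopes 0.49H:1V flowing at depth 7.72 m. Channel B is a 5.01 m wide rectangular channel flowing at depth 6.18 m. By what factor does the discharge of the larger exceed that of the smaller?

Channel A: With bottom width b = 5.37 m and side slope z = 0.49: A = (b + zy)y = (5.37 + 0.49×7.72)×7.72 = 70.66 m²; P = b + 2y√(1+z²) = 5.37 + 2×7.72×1.114 = 22.56 m. Hydraulic radius R = A/P = 70.66/22.56 = 3.132 m. Q_A = (1/0.039)·70.66·3.132^(2/3)·√0.0032 = 219.4 m³/s.
Channel B: Flow area A = b·y = 5.01 × 6.18 = 30.96 m². Wetted perimeter P = b + 2y = 5.01 + 2×6.18 = 17.37 m. Hydraulic radius R = A/P = 30.96/17.37 = 1.782 m. Q_B = (1/0.039)·30.96·1.782^(2/3)·√0.0032 = 66.02 m³/s.
The larger discharge is 219.4 m³/s and the smaller is 66.02 m³/s; the ratio is 3.32.

3.32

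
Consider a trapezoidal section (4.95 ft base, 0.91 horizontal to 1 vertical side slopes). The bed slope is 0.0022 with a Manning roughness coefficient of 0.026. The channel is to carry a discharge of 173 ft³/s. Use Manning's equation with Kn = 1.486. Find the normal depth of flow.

Manning's equation rearranged: A R^(2/3) = nQ / (1.486·√S) = 0.026 × 173 / (1.486 × √0.0022) = 64.53.
Trying y = 2.96 ft: A R^(2/3) = 32.81 — low.
Trying y = 4.63 ft: A R^(2/3) = 76.65 — high.
Trying y = 4.24 ft: A R^(2/3) = 64.61 — matches.

y_n = 4.24 ft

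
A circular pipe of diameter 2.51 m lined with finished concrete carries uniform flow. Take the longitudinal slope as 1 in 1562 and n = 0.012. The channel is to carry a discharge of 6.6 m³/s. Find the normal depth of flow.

Manning's equation rearranged: A R^(2/3) = nQ / (1·√S) = 0.012 × 6.6 / (√0.0006402) = 3.13.
Try y = 1.61 m: A R^(2/3) = 2.691 — short.
Try y = 2.11 m: A R^(2/3) = 3.705 — over.
Try y = 1.8 m: A R^(2/3) = 3.132 — close enough.

y_n = 1.8 m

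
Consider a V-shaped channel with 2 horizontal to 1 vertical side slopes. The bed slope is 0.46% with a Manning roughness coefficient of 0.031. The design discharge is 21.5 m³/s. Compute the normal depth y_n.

Manning's equation rearranged: A R^(2/3) = nQ / (1·√S) = 0.031 × 21.5 / (√0.0046) = 9.827.
At y = 2.72 m: A R^(2/3) = 16.86 — over.
At y = 1.69 m: A R^(2/3) = 4.74 — short.
At y = 2.22 m: A R^(2/3) = 9.81 — close enough.

y_n = 2.22 m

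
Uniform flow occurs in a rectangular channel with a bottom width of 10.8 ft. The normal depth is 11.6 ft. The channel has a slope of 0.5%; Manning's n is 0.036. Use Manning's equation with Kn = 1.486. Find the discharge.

Q = 872 ft³/s

Flow area A = b·y = 10.8 × 11.6 = 125.3 ft². Wetted perimeter P = b + 2y = 10.8 + 2×11.6 = 34 ft.
Hydraulic radius R = A/P = 125.3/34 = 3.685 ft.
Manning's equation: Q = (1.486/n) A R^(2/3) S^(1/2) = (1.486/0.036) × 125.3 × 3.685^(2/3) × 0.005^(1/2) = 872 ft³/s.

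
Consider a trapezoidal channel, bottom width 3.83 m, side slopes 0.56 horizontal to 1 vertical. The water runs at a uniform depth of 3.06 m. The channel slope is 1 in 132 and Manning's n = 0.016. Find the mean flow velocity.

V = 7.33 m/s

With bottom width b = 3.83 m and side slope z = 0.56: A = (b + zy)y = (3.83 + 0.56×3.06)×3.06 = 16.96 m²; P = b + 2y√(1+z²) = 3.83 + 2×3.06×1.146 = 10.84 m.
Hydraulic radius R = A/P = 16.96/10.84 = 1.564 m.
From Manning's equation, V = (1/n) R^(2/3) S^(1/2) = (1/0.016) × 1.564^(2/3) × 0.007576^(1/2) = 7.33 m/s.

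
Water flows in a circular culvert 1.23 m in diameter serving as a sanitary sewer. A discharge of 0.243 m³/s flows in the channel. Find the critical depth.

At critical depth, Q² T / (g A³) = 1, i.e. A³/T = Q²/g = 0.243²/9.81 = 0.006019.
Try y = 0.322 m: A³/T = 0.01408 — too large.
Try y = 0.179 m: A³/T = 0.001411 — too small.
Try y = 0.259 m: A³/T = 0.00602 — ≈ 0.006019.

y_c = 0.259 m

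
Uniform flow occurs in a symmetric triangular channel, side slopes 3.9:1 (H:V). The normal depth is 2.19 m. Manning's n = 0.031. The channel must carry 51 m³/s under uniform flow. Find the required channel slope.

S = 0.0066

For a triangular section with side slope z = 3.9: A = zy² = 3.9×2.19² = 18.7 m²; P = 2y√(1+z²) = 2×2.19×4.026 = 17.63 m.
Hydraulic radius R = A/P = 18.7/17.63 = 1.061 m.
From Manning's equation, S = [nQ / (1 A R^(2/3))]² = [0.031 × 51 / (1 × 18.7 × 1.061^(2/3))]² = 0.0066.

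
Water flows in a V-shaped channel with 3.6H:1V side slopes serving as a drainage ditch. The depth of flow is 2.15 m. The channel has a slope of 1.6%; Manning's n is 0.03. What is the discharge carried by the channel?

For a triangular section with side slope z = 3.6: A = zy² = 3.6×2.15² = 16.64 m²; P = 2y√(1+z²) = 2×2.15×3.736 = 16.07 m.
Hydraulic radius R = A/P = 16.64/16.07 = 1.036 m.
Manning's equation: Q = (1/n) A R^(2/3) S^(1/2) = (1/0.03) × 16.64 × 1.036^(2/3) × 0.016^(1/2) = 71.8 m³/s.

Q = 71.8 m³/s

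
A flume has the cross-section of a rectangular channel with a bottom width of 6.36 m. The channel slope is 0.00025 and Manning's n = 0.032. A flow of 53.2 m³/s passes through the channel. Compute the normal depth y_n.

y_n = 9.49 m

Manning's equation rearranged: A R^(2/3) = nQ / (1·√S) = 0.032 × 53.2 / (√0.00025) = 107.7.
At y = 11.3 m: A R^(2/3) = 131.7 — too large.
At y = 9.49 m: A R^(2/3) = 107.6 — matches.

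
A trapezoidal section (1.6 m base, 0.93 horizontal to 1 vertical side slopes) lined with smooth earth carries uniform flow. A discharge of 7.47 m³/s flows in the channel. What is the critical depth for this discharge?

At critical depth, Q² T / (g A³) = 1, i.e. A³/T = Q²/g = 7.47²/9.81 = 5.688.
At y = 1.16 m: A³/T = 7.985 — high.
At y = 1.06 m: A³/T = 5.766 — close enough.

y_c = 1.06 m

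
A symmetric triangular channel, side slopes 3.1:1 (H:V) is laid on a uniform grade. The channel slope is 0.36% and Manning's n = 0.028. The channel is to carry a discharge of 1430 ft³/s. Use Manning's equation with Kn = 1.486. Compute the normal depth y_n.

Manning's equation rearranged: A R^(2/3) = nQ / (1.486·√S) = 0.028 × 1430 / (1.486 × √0.0036) = 449.1.
Trying y = 6.45 ft: A R^(2/3) = 272.4 — short.
Trying y = 8.7 ft: A R^(2/3) = 605 — over.
Trying y = 7.78 ft: A R^(2/3) = 449 — ≈ 449.1.

y_n = 7.78 ft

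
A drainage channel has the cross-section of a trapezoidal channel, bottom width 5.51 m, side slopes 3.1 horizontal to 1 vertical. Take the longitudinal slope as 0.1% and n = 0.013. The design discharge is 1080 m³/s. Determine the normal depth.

Manning's equation rearranged: A R^(2/3) = nQ / (1·√S) = 0.013 × 1080 / (√0.001) = 444.
Try y = 5.63 m: A R^(2/3) = 272.8 — low.
Try y = 7.99 m: A R^(2/3) = 630.1 — high.
Try y = 6.91 m: A R^(2/3) = 443.8 — ≈ 444.

y_n = 6.91 m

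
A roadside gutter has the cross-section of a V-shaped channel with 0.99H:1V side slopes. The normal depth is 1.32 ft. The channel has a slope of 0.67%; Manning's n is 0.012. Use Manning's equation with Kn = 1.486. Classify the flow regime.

For a triangular section with side slope z = 0.99: A = zy² = 0.99×1.32² = 1.725 ft²; P = 2y√(1+z²) = 2×1.32×1.407 = 3.715 ft.
Hydraulic radius R = A/P = 1.725/3.715 = 0.4643 ft.
V = (1.486/n) R^(2/3) √S = (1.486/0.012) × 0.4643^(2/3) × √0.0067 = 6.078 ft/s. Hydraulic depth D_h = A/T = 1.725/2.614 = 0.66 ft.
Froude number Fr = V/√(g·D_h) = 6.078/√(32.2×0.66) = 1.32, which is greater than 1, so the flow is supercritical.

supercritical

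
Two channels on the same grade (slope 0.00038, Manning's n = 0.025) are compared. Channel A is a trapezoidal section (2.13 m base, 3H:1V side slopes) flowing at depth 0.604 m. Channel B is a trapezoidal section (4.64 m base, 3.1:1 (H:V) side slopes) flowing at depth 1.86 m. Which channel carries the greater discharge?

channel B

Channel A: With bottom width b = 2.13 m and side slope z = 3: A = (b + zy)y = (2.13 + 3×0.604)×0.604 = 2.381 m²; P = b + 2y√(1+z²) = 2.13 + 2×0.604×3.162 = 5.95 m. Hydraulic radius R = A/P = 2.381/5.95 = 0.4002 m. Q_A = (1/0.025)·2.381·0.4002^(2/3)·√0.00038 = 1.008 m³/s.
Channel B: With bottom width b = 4.64 m and side slope z = 3.1: A = (b + zy)y = (4.64 + 3.1×1.86)×1.86 = 19.36 m²; P = b + 2y√(1+z²) = 4.64 + 2×1.86×3.257 = 16.76 m. Hydraulic radius R = A/P = 19.36/16.76 = 1.155 m. Q_B = (1/0.025)·19.36·1.155^(2/3)·√0.00038 = 16.61 m³/s.
Q_A = 1.008 m³/s vs Q_B = 16.61 m³/s, so channel B carries more.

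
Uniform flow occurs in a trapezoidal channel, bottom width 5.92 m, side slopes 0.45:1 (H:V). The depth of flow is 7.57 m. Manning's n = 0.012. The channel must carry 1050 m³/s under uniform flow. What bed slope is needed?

With bottom width b = 5.92 m and side slope z = 0.45: A = (b + zy)y = (5.92 + 0.45×7.57)×7.57 = 70.6 m²; P = b + 2y√(1+z²) = 5.92 + 2×7.57×1.097 = 22.52 m.
Hydraulic radius R = A/P = 70.6/22.52 = 3.135 m.
From Manning's equation, S = [nQ / (1 A R^(2/3))]² = [0.012 × 1050 / (1 × 70.6 × 3.135^(2/3))]² = 0.00694.

S = 0.00694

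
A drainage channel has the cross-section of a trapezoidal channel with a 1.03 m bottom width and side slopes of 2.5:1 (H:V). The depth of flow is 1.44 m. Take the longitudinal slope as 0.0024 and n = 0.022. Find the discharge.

Q = 12.4 m³/s

With bottom width b = 1.03 m and side slope z = 2.5: A = (b + zy)y = (1.03 + 2.5×1.44)×1.44 = 6.667 m²; P = b + 2y√(1+z²) = 1.03 + 2×1.44×2.693 = 8.785 m.
Hydraulic radius R = A/P = 6.667/8.785 = 0.759 m.
Manning's equation: Q = (1/n) A R^(2/3) S^(1/2) = (1/0.022) × 6.667 × 0.759^(2/3) × 0.0024^(1/2) = 12.4 m³/s.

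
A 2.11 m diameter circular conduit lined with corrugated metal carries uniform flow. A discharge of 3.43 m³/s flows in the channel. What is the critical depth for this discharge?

y_c = 0.868 m

At critical depth, Q² T / (g A³) = 1, i.e. A³/T = Q²/g = 3.43²/9.81 = 1.199.
At y = 0.738 m: A³/T = 0.6429 — short.
At y = 0.952 m: A³/T = 1.71 — over.
At y = 0.868 m: A³/T = 1.2 — matches.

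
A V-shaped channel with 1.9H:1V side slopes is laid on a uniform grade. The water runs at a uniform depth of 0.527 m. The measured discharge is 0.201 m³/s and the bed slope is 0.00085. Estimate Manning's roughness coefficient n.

n = 0.029

For a triangular section with side slope z = 1.9: A = zy² = 1.9×0.527² = 0.5277 m²; P = 2y√(1+z²) = 2×0.527×2.147 = 2.263 m.
Hydraulic radius R = A/P = 0.5277/2.263 = 0.2332 m.
Rearranging Manning's equation: n = (1/Q) A R^(2/3) S^(1/2) = (1/0.201) × 0.5277 × 0.2332^(2/3) × √0.00085 = 0.029.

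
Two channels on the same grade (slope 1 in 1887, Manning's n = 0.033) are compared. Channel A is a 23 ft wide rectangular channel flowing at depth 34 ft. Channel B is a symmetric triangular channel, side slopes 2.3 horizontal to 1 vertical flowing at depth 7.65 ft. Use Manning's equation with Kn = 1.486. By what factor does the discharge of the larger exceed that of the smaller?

10.6

Channel A: Flow area A = b·y = 23 × 34 = 782 ft². Wetted perimeter P = b + 2y = 23 + 2×34 = 91 ft. Hydraulic radius R = A/P = 782/91 = 8.593 ft. Q_A = (1.486/0.033)·782·8.593^(2/3)·√0.0005299 = 3401 ft³/s.
Channel B: For a triangular section with side slope z = 2.3: A = zy² = 2.3×7.65² = 134.6 ft²; P = 2y√(1+z²) = 2×7.65×2.508 = 38.37 ft. Hydraulic radius R = A/P = 134.6/38.37 = 3.508 ft. Q_B = (1.486/0.033)·134.6·3.508^(2/3)·√0.0005299 = 322.1 ft³/s.
The larger discharge is 3401 ft³/s and the smaller is 322.1 ft³/s; the ratio is 10.6.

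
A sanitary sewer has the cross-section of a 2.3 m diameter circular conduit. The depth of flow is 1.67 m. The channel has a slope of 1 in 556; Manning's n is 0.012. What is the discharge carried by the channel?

Q = 8.91 m³/s

For a circular section of diameter D = 2.3 m at depth y = 1.67 m, the central angle is θ = 2 arccos(1 − 2y/D) = 4.08 rad. Then A = (D²/8)(θ − sin θ) = 3.231 m² and P = Dθ/2 = 4.692 m.
Hydraulic radius R = A/P = 3.231/4.692 = 0.6887 m.
Manning's equation: Q = (1/n) A R^(2/3) S^(1/2) = (1/0.012) × 3.231 × 0.6887^(2/3) × 0.001799^(1/2) = 8.91 m³/s.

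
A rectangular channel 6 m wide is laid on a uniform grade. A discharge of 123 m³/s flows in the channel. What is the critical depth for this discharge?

For a rectangular channel, critical depth y_c = (q²/g)^(1/3) where q = Q/b = 123/6 = 20.5 m²/s.
So y_c = (20.5²/9.81)^(1/3) = 3.5 m.

y_c = 3.5 m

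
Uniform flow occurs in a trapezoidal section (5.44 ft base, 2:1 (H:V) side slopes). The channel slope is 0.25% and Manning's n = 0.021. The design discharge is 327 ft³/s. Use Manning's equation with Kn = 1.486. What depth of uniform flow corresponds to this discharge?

y_n = 3.97 ft

Manning's equation rearranged: A R^(2/3) = nQ / (1.486·√S) = 0.021 × 327 / (1.486 × √0.0025) = 92.42.
Trying y = 3.34 ft: A R^(2/3) = 63.97 — too small.
Trying y = 3.97 ft: A R^(2/3) = 92.29 — close enough.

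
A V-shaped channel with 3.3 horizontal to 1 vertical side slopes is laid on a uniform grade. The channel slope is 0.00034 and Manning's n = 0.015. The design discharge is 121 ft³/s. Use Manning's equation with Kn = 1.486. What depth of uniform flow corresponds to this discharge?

y_n = 3.7 ft

Manning's equation rearranged: A R^(2/3) = nQ / (1.486·√S) = 0.015 × 121 / (1.486 × √0.00034) = 66.24.
Try y = 4.17 ft: A R^(2/3) = 90.95 — too large.
Try y = 3.19 ft: A R^(2/3) = 44.52 — too small.
Try y = 3.7 ft: A R^(2/3) = 66.12 — ≈ 66.24.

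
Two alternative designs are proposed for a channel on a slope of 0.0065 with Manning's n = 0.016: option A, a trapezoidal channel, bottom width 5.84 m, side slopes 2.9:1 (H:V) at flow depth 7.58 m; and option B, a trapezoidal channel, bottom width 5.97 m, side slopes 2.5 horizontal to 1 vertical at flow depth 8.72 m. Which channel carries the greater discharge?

channel B

Channel A: With bottom width b = 5.84 m and side slope z = 2.9: A = (b + zy)y = (5.84 + 2.9×7.58)×7.58 = 210.9 m²; P = b + 2y√(1+z²) = 5.84 + 2×7.58×3.068 = 52.34 m. Hydraulic radius R = A/P = 210.9/52.34 = 4.029 m. Q_A = (1/0.016)·210.9·4.029^(2/3)·√0.0065 = 2691 m³/s.
Channel B: With bottom width b = 5.97 m and side slope z = 2.5: A = (b + zy)y = (5.97 + 2.5×8.72)×8.72 = 242.2 m²; P = b + 2y√(1+z²) = 5.97 + 2×8.72×2.693 = 52.93 m. Hydraulic radius R = A/P = 242.2/52.93 = 4.575 m. Q_B = (1/0.016)·242.2·4.575^(2/3)·√0.0065 = 3363 m³/s.
Q_A = 2691 m³/s vs Q_B = 3363 m³/s, so channel B carries more.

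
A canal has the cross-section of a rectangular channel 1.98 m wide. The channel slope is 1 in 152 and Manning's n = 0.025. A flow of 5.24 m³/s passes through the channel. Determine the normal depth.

Manning's equation rearranged: A R^(2/3) = nQ / (1·√S) = 0.025 × 5.24 / (√0.006579) = 1.615.
At y = 1.51 m: A R^(2/3) = 2.122 — high.
At y = 0.973 m: A R^(2/3) = 1.199 — low.
At y = 1.22 m: A R^(2/3) = 1.615 — ≈ 1.615.

y_n = 1.22 m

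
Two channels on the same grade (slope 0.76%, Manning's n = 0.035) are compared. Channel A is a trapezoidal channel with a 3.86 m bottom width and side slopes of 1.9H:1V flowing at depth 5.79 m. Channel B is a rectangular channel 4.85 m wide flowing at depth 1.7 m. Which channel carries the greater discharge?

channel A

Channel A: With bottom width b = 3.86 m and side slope z = 1.9: A = (b + zy)y = (3.86 + 1.9×5.79)×5.79 = 86.05 m²; P = b + 2y√(1+z²) = 3.86 + 2×5.79×2.147 = 28.72 m. Hydraulic radius R = A/P = 86.05/28.72 = 2.996 m. Q_A = (1/0.035)·86.05·2.996^(2/3)·√0.0076 = 445.4 m³/s.
Channel B: Flow area A = b·y = 4.85 × 1.7 = 8.245 m². Wetted perimeter P = b + 2y = 4.85 + 2×1.7 = 8.25 m. Hydraulic radius R = A/P = 8.245/8.25 = 0.9994 m. Q_B = (1/0.035)·8.245·0.9994^(2/3)·√0.0076 = 20.53 m³/s.
Q_A = 445.4 m³/s vs Q_B = 20.53 m³/s, so channel A carries more.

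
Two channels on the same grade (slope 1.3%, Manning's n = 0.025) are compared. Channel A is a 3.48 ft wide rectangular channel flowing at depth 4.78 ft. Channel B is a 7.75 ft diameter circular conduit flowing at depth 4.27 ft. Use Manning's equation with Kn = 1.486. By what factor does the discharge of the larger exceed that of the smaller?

2.2

Channel A: Flow area A = b·y = 3.48 × 4.78 = 16.63 ft². Wetted perimeter P = b + 2y = 3.48 + 2×4.78 = 13.04 ft. Hydraulic radius R = A/P = 16.63/13.04 = 1.276 ft. Q_A = (1.486/0.025)·16.63·1.276^(2/3)·√0.013 = 132.6 ft³/s.
Channel B: For a circular section of diameter D = 7.75 ft at depth y = 4.27 ft, the central angle is θ = 2 arccos(1 − 2y/D) = 3.346 rad. Then A = (D²/8)(θ − sin θ) = 26.64 ft² and P = Dθ/2 = 12.97 ft. Hydraulic radius R = A/P = 26.64/12.97 = 2.055 ft. Q_B = (1.486/0.025)·26.64·2.055^(2/3)·√0.013 = 291.8 ft³/s.
The larger discharge is 291.8 ft³/s and the smaller is 132.6 ft³/s; the ratio is 2.2.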